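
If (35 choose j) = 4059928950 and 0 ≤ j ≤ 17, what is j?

C(35,j) increases on 0 ≤ j ≤ 17. C(35,15) = 3247943160 and C(35,16) = 4059928950, so j = 16.

16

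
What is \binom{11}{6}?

C(11,6) = C(11,5) by symmetry.
C(11,5) = (11·10·9·8·7) / 5! = 55440 / 120 = 462.

462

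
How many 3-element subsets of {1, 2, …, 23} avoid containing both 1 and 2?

All 3-subsets: C(23,3) = 1771. Those containing both fixed elements: C(21,1) = 21.
1771 − 21 = 1750.

1750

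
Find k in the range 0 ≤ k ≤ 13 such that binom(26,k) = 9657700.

C(26,k) increases on 0 ≤ k ≤ 13. C(26,11) = 7726160 and C(26,12) = 9657700, so k = 12.

12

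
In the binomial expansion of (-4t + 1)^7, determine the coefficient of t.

-28

The general term is C(7,j)·(-4t)^j·(1)^(7-j); the t^1 term has j = 1.
C(7,1) = 7.
Coefficient = C(7,1) · (-4)^1 = 7 · (-4) = -28.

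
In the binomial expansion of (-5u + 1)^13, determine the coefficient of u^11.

-3808593750

The general term is C(13,j)·(-5u)^j·(1)^(13-j); the u^11 term has j = 11.
C(13,11) = 78.
Coefficient = C(13,11) · (-5)^11 = 78 · (-48828125) = -3808593750.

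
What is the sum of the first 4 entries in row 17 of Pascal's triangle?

834

1 + 17 + 136 + 680 = 834.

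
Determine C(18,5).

8568

C(18,5) = (18·17·16·15·14) / 5! = 1028160 / 120 = 8568.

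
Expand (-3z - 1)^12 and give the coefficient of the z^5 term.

192456

The general term is C(12,j)·(-3z)^j·(-1)^(12-j); the z^5 term has j = 5.
C(12,5) = 792.
Coefficient = C(12,5) · (-3)^5 · (-1)^7 = 792 · (-243) · (-1) = 192456.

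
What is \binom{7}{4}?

C(7,4) = C(7,3) by symmetry.
C(7,3) = (7·6·5) / 3! = 210 / 6 = 35.

35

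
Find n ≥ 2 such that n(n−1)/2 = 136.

17

n(n−1)/2 = 136 ⇒ n(n−1) = 272. Since 17·16 = 272, n = 17.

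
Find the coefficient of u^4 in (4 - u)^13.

187432960

The general term is C(13,j)·(4)^j·(-u)^(13-j); the u^4 term has j = 9.
C(13,9) = 715.
Coefficient = C(13,9) · 4^9 = 715 · 262144 = 187432960.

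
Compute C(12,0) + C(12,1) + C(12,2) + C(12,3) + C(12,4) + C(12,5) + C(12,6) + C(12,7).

1 + 12 + 66 + 220 + 495 + 792 + 924 + 792 = 3302.

3302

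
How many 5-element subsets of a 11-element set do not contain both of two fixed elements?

378

All 5-subsets: C(11,5) = 462. Those containing both fixed elements: C(9,3) = 84.
462 − 84 = 378.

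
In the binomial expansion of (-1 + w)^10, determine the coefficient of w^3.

-120

The general term is C(10,j)·(-1)^j·(w)^(10-j); the w^3 term has j = 7.
C(10,7) = 120.
Coefficient = C(10,7) · (-1)^7 = 120 · (-1) = -120.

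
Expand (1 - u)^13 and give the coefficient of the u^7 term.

-1716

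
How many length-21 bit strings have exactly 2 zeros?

Choose the 2 positions: C(21,2) = 210.

210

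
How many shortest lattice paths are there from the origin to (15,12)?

Each path is a sequence of 27 steps with 15 rights: C(27,15) = 17383860.

17383860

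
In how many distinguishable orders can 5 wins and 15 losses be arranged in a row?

Choose positions for the wins: C(20,5) = 15504.

15504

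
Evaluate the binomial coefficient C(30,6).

C(30,6) = (30·29·28·27·26·25) / 6! = 427518000 / 720 = 593775.

593775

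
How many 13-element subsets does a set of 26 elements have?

10400600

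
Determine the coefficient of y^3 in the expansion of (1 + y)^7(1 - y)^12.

25

Coefficient of y^3 = Σ_{j} C(7,j)·1^j·C(12,3-j)·(-1)^(3-j) for j from 0 to 3.
= (-220) + 462 + (-252) + 35 = 25.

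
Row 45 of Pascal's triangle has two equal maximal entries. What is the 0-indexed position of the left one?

For odd n = 45, C(45,j) peaks at j = (n−1)/2 and (n+1)/2; the smaller is 22.

22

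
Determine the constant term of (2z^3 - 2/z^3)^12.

3784704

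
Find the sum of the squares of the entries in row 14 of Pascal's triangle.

40116600

Σ C(14,r)² is the coefficient of x^14 in (1+x)^14(1+x)^14 = (1+x)^28, i.e. C(28,14) = 40116600.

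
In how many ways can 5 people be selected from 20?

This is C(20,5) = 15504.

15504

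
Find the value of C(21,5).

20349

C(21,5) = (21·20·19·18·17) / 5! = 2441880 / 120 = 20349.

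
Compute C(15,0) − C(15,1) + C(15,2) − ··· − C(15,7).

-3432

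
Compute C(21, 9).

293930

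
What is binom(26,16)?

5311735

C(26,16) = C(26,10) by symmetry.
C(26,10) = (26·25·24·23·22·21·20·19·18·17) / 10! = 19275223968000 / 3628800 = 5311735.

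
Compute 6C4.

C(6,4) = C(6,2) by symmetry.
C(6,2) = (6·5) / 2! = 30 / 2 = 15.

15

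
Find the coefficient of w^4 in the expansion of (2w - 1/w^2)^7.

-448

General term: C(7,j)·(2w)^j·(-1/w^2)^(7-j), with w-exponent 1j − 2(7−j) = 3j − 14.
Set 3j − 14 = 4: j = 6.
C(7,6) = 7; 2^6 = 64; (-1)^1 = -1.
Coefficient = 7 · 64 · (-1) = -448.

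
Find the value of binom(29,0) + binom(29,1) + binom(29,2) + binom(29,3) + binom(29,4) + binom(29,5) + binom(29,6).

621616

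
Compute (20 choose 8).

125970

C(20,8) = (20·19·18·17·16·15·14·13) / 8! = 5079110400 / 40320 = 125970.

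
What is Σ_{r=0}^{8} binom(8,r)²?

By Vandermonde's identity, Σ C(8,r)² = C(16,8) = 12870.

12870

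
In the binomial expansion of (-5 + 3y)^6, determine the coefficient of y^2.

The general term is C(6,j)·(-5)^j·(3y)^(6-j); the y^2 term has j = 4.
C(6,4) = 15.
Coefficient = C(6,4) · (-5)^4 · 3^2 = 15 · 625 · 9 = 84375.

84375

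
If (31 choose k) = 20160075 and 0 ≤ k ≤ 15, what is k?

C(31,k) increases on 0 ≤ k ≤ 15. C(31,8) = 7888725 and C(31,9) = 20160075, so k = 9.

9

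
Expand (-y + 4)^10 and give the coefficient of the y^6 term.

The general term is C(10,j)·(-y)^j·(4)^(10-j); the y^6 term has j = 6.
C(10,6) = 210.
Coefficient = C(10,6) · 4^4 = 210 · 256 = 53760.

53760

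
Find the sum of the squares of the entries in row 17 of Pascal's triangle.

By Vandermonde's identity, Σ C(17,j)² = C(34,17) = 2333606220.

2333606220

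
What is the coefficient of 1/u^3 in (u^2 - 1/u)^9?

-36

General term: C(9,j)·(u^2)^j·(-1/u)^(9-j), with u-exponent 2j − 1(9−j) = 3j − 9.
Set 3j − 9 = -3: j = 2.
C(9,2) = 36; 1^2 = 1; (-1)^7 = -1.
Coefficient = 36 · 1 · (-1) = -36.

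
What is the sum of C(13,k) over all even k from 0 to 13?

4096

Even-k terms of row 13 sum to 2^12 = 4096.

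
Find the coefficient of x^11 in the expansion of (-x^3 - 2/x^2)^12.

25344

General term: C(12,j)·(-x^3)^j·(-2/x^2)^(12-j), with x-exponent 3j − 2(12−j) = 5j − 24.
Set 5j − 24 = 11: j = 7.
C(12,7) = 792; (-1)^7 = -1; (-2)^5 = -32.
Coefficient = 792 · (-1) · (-32) = 25344.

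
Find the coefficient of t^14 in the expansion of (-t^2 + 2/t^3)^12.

General term: C(12,j)·(-t^2)^j·(2/t^3)^(12-j), with t-exponent 2j − 3(12−j) = 5j − 36.
Set 5j − 36 = 14: j = 10.
C(12,10) = 66; (-1)^10 = 1; 2^2 = 4.
Coefficient = 66 · 1 · 4 = 264.

264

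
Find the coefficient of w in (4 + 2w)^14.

The general term is C(14,j)·(4)^j·(2w)^(14-j); the w^1 term has j = 13.
C(14,13) = 14.
Coefficient = C(14,13) · 4^13 · 2^1 = 14 · 67108864 · 2 = 1879048192.

1879048192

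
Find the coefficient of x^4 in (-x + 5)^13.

1396484375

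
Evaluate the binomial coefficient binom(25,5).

53130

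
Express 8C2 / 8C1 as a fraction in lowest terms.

C(n,k+1)/C(n,k) = (n−k)/(k+1) = (8−1)/(1+1) = 7/2.

7/2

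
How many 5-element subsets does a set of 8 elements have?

56

C(8,5) = C(8,3) by symmetry.
C(8,3) = (8·7·6) / 3! = 336 / 6 = 56.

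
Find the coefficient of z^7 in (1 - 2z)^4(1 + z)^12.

Coefficient of z^7 = Σ_{j} C(4,j)·(-2)^j·C(12,7-j)·1^(7-j) for j from 0 to 4.
= 792 + (-7392) + 19008 + (-15840) + 3520 = 88.

88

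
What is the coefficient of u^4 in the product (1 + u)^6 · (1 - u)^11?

-40

Coefficient of u^4 = Σ_{j} C(6,j)·1^j·C(11,4-j)·(-1)^(4-j) for j from 0 to 4.
= 330 + (-990) + 825 + (-220) + 15 = -40.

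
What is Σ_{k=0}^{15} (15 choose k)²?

155117520

Σ C(15,k)² is the coefficient of x^15 in (1+x)^15(1+x)^15 = (1+x)^30, i.e. C(30,15) = 155117520.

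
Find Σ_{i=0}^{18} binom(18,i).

262144

Setting x = 1 in (1+x)^18 gives Σ C(18,i) = 2^18 = 262144.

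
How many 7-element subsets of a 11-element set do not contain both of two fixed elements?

All 7-subsets: C(11,7) = 330. Those containing both fixed elements: C(9,5) = 126.
330 − 126 = 204.

204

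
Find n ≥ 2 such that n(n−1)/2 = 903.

n(n−1)/2 = 903 ⇒ n(n−1) = 1806. Since 43·42 = 1806, n = 43.

43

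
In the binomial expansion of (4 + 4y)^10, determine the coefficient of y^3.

125829120

The general term is C(10,j)·(4)^j·(4y)^(10-j); the y^3 term has j = 7.
C(10,7) = 120.
Coefficient = C(10,7) · 4^7 · 4^3 = 120 · 16384 · 64 = 125829120.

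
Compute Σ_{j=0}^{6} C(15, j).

9949

1 + 15 + 105 + 455 + 1365 + 3003 + 5005 = 9949.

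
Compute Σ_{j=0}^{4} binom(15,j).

1941

1 + 15 + 105 + 455 + 1365 = 1941.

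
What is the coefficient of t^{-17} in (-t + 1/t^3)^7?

-7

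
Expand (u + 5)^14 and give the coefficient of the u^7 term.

268125000

The general term is C(14,j)·(u)^j·(5)^(14-j); the u^7 term has j = 7.
C(14,7) = 3432.
Coefficient = C(14,7) · 5^7 = 3432 · 78125 = 268125000.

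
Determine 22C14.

319770

C(22,14) = C(22,8) by symmetry.
C(22,8) = (22·21·20·19·18·17·16·15) / 8! = 12893126400 / 40320 = 319770.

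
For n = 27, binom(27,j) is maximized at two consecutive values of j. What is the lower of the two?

For odd n = 27, C(27,j) peaks at j = (n−1)/2 and (n+1)/2; the lower is 13.

13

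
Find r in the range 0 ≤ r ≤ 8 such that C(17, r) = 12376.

6

C(17,r) increases on 0 ≤ r ≤ 8. C(17,5) = 6188 and C(17,6) = 12376, so r = 6.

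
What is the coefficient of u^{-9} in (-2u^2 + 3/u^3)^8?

-108864

General term: C(8,j)·(-2u^2)^j·(3/u^3)^(8-j), with u-exponent 2j − 3(8−j) = 5j − 24.
Set 5j − 24 = -9: j = 3.
C(8,3) = 56; (-2)^3 = -8; 3^5 = 243.
Coefficient = 56 · (-8) · 243 = -108864.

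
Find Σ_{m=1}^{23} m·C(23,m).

Since m·C(23,m) = 23·C(22,m−1), the sum is 23·2^22 = 23·4194304 = 96468992.

96468992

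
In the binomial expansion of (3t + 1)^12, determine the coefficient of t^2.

The general term is C(12,j)·(3t)^j·(1)^(12-j); the t^2 term has j = 2.
C(12,2) = 66.
Coefficient = C(12,2) · 3^2 = 66 · 9 = 594.

594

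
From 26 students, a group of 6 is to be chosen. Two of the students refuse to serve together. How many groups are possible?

219604

All 6-subsets: C(26,6) = 230230. Those containing both fixed elements: C(24,4) = 10626.
230230 − 10626 = 219604.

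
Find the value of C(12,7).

792

C(12,7) = C(12,5) by symmetry.
C(12,5) = (12·11·10·9·8) / 5! = 95040 / 120 = 792.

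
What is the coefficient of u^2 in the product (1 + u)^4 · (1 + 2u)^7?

Coefficient of u^2 = Σ_{j} C(4,j)·1^j·C(7,2-j)·2^(2-j) for j from 0 to 2.
= 84 + 56 + 6 = 146.

146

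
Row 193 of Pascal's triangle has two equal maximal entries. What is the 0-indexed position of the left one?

96

For odd n = 193, C(193,m) peaks at m = (n−1)/2 and (n+1)/2; the lesser is 96.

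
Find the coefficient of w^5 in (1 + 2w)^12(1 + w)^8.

Coefficient of w^5 = Σ_{j} C(12,j)·2^j·C(8,5-j)·1^(5-j) for j from 0 to 5.
= 56 + 1680 + 14784 + 49280 + 63360 + 25344 = 154504.

154504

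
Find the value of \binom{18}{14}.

3060

C(18,14) = C(18,4) by symmetry.
C(18,4) = (18·17·16·15) / 4! = 73440 / 24 = 3060.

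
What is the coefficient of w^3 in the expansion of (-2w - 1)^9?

-672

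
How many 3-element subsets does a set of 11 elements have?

C(11,3) = (11·10·9) / 3! = 990 / 6 = 165.

165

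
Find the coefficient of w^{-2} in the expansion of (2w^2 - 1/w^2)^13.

General term: C(13,j)·(2w^2)^j·(-1/w^2)^(13-j), with w-exponent 2j − 2(13−j) = 4j − 26.
Set 4j − 26 = -2: j = 6.
C(13,6) = 1716; 2^6 = 64; (-1)^7 = -1.
Coefficient = 1716 · 64 · (-1) = -109824.

-109824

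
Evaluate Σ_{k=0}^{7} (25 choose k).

1 + 25 + 300 + 2300 + 12650 + 53130 + 177100 + 480700 = 726206.

726206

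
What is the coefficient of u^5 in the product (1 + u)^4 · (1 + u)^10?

(1 + u)^4(1 + u)^10 = (1 + u)^14, so the coefficient of u^5 is C(14,5)·1^5 = 2002·1 = 2002.

2002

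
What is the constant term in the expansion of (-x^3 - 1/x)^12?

220

General term: C(12,j)·(-x^3)^j·(-1/x)^(12-j), with x-exponent 3j − 1(12−j) = 4j − 12.
Set 4j − 12 = 0: j = 3.
C(12,3) = 220; (-1)^3 = -1; (-1)^9 = -1.
Coefficient = 220 · (-1) · (-1) = 220.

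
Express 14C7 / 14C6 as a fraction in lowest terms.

8/7

C(n,k+1)/C(n,k) = (n−k)/(k+1) = (14−6)/(6+1) = 8/7.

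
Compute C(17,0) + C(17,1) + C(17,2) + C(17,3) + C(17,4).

1 + 17 + 136 + 680 + 2380 = 3214.

3214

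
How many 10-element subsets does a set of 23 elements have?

1144066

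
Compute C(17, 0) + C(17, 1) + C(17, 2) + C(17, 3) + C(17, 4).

3214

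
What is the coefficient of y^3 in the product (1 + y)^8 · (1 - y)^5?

-14

Coefficient of y^3 = Σ_{j} C(8,j)·1^j·C(5,3-j)·(-1)^(3-j) for j from 0 to 3.
= (-10) + 80 + (-140) + 56 = -14.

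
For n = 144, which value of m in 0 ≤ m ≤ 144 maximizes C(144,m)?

72

C(144,m) is maximized at m = 144/2 = 72.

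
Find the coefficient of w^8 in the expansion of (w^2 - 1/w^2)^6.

General term: C(6,j)·(w^2)^j·(-1/w^2)^(6-j), with w-exponent 2j − 2(6−j) = 4j − 12.
Set 4j − 12 = 8: j = 5.
C(6,5) = 6; 1^5 = 1; (-1)^1 = -1.
Coefficient = 6 · 1 · (-1) = -6.

-6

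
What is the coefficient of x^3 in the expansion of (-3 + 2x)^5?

The general term is C(5,j)·(-3)^j·(2x)^(5-j); the x^3 term has j = 2.
C(5,2) = 10.
Coefficient = C(5,2) · (-3)^2 · 2^3 = 10 · 9 · 8 = 720.

720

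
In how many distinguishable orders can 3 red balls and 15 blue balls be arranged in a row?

Choose positions for the red balls: C(18,3) = 816.

816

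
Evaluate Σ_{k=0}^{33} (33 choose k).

The entries of row 33 sum to 2^33 = 8589934592.

8589934592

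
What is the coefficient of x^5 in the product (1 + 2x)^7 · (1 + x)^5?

Coefficient of x^5 = Σ_{j} C(7,j)·2^j·C(5,5-j)·1^(5-j) for j from 0 to 5.
= 1 + 70 + 840 + 2800 + 2800 + 672 = 7183.

7183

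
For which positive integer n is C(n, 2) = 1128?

n(n−1)/2 = 1128 ⇒ n(n−1) = 2256. Since 48·47 = 2256, n = 48.

48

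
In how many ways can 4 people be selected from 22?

7315

This is C(22,4) = 7315.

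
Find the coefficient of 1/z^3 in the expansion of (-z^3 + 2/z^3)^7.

General term: C(7,j)·(-z^3)^j·(2/z^3)^(7-j), with z-exponent 3j − 3(7−j) = 6j − 21.
Set 6j − 21 = -3: j = 3.
C(7,3) = 35; (-1)^3 = -1; 2^4 = 16.
Coefficient = 35 · (-1) · 16 = -560.

-560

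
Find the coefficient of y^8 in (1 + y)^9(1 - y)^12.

-126

Coefficient of y^8 = Σ_{j} C(9,j)·1^j·C(12,8-j)·(-1)^(8-j) for j from 0 to 8.
= 495 + (-7128) + 33264 + (-66528) + 62370 + (-27720) + 5544 + (-432) + 9 = -126.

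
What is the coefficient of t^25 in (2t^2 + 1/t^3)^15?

General term: C(15,j)·(2t^2)^j·(1/t^3)^(15-j), with t-exponent 2j − 3(15−j) = 5j − 45.
Set 5j − 45 = 25: j = 14.
C(15,14) = 15; 2^14 = 16384; 1^1 = 1.
Coefficient = 15 · 16384 · 1 = 245760.

245760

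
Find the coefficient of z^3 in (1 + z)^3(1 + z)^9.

220

Coefficient of z^3 = Σ_{j} C(3,j)·C(9,3-j) for j from 0 to 3.
= 84 + 108 + 27 + 1 = 220.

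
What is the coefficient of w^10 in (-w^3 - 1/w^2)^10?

General term: C(10,j)·(-w^3)^j·(-1/w^2)^(10-j), with w-exponent 3j − 2(10−j) = 5j − 20.
Set 5j − 20 = 10: j = 6.
C(10,6) = 210; (-1)^6 = 1; (-1)^4 = 1.
Coefficient = 210 · 1 · 1 = 210.

210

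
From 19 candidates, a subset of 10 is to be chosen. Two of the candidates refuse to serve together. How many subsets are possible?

All 10-subsets: C(19,10) = 92378. Those containing both fixed elements: C(17,8) = 24310.
92378 − 24310 = 68068.

68068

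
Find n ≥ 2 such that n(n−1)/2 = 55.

11

n(n−1)/2 = 55 ⇒ n(n−1) = 110. Since 11·10 = 110, n = 11.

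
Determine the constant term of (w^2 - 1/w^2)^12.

924

General term: C(12,j)·(w^2)^j·(-1/w^2)^(12-j), with w-exponent 2j − 2(12−j) = 4j − 24.
Set 4j − 24 = 0: j = 6.
C(12,6) = 924; 1^6 = 1; (-1)^6 = 1.
Coefficient = 924 · 1 · 1 = 924.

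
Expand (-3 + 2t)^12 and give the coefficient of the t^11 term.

The general term is C(12,j)·(-3)^j·(2t)^(12-j); the t^11 term has j = 1.
C(12,1) = 12.
Coefficient = C(12,1) · (-3)^1 · 2^11 = 12 · (-3) · 2048 = -73728.

-73728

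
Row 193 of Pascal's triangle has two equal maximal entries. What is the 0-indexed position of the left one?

96

For odd n = 193, C(193,r) peaks at r = (n−1)/2 and (n+1)/2; the smaller is 96.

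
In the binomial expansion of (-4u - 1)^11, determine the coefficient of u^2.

The general term is C(11,j)·(-4u)^j·(-1)^(11-j); the u^2 term has j = 2.
C(11,2) = 55.
Coefficient = C(11,2) · (-4)^2 · (-1)^9 = 55 · 16 · (-1) = -880.

-880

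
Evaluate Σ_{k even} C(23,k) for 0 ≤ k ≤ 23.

4194304

Even-k terms of row 23 sum to 2^22 = 4194304.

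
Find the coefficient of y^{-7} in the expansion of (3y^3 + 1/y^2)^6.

18

General term: C(6,j)·(3y^3)^j·(1/y^2)^(6-j), with y-exponent 3j − 2(6−j) = 5j − 12.
Set 5j − 12 = -7: j = 1.
C(6,1) = 6; 3^1 = 3; 1^5 = 1.
Coefficient = 6 · 3 · 1 = 18.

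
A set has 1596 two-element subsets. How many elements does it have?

57

n(n−1)/2 = 1596 ⇒ n(n−1) = 3192. Since 57·56 = 3192, n = 57.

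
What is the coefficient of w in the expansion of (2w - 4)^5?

The general term is C(5,j)·(2w)^j·(-4)^(5-j); the w^1 term has j = 1.
C(5,1) = 5.
Coefficient = C(5,1) · 2^1 · (-4)^4 = 5 · 2 · 256 = 2560.

2560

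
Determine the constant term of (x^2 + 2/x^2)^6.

160

General term: C(6,j)·(x^2)^j·(2/x^2)^(6-j), with x-exponent 2j − 2(6−j) = 4j − 12.
Set 4j − 12 = 0: j = 3.
C(6,3) = 20; 1^3 = 1; 2^3 = 8.
Coefficient = 20 · 1 · 8 = 160.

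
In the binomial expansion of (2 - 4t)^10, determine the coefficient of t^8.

11796480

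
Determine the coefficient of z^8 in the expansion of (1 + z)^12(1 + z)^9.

203490

Coefficient of z^8 = Σ_{j} C(12,j)·C(9,8-j) for j from 0 to 8.
= 9 + 432 + 5544 + 27720 + 62370 + 66528 + 33264 + 7128 + 495 = 203490.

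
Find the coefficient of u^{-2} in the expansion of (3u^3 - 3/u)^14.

-1741000716

General term: C(14,j)·(3u^3)^j·(-3/u)^(14-j), with u-exponent 3j − 1(14−j) = 4j − 14.
Set 4j − 14 = -2: j = 3.
C(14,3) = 364; 3^3 = 27; (-3)^11 = -177147.
Coefficient = 364 · 27 · (-177147) = -1741000716.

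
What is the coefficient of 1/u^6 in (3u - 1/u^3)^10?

153090

General term: C(10,j)·(3u)^j·(-1/u^3)^(10-j), with u-exponent 1j − 3(10−j) = 4j − 30.
Set 4j − 30 = -6: j = 6.
C(10,6) = 210; 3^6 = 729; (-1)^4 = 1.
Coefficient = 210 · 729 · 1 = 153090.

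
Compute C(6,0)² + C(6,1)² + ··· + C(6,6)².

924

By Vandermonde's identity, Σ C(6,k)² = C(12,6) = 924.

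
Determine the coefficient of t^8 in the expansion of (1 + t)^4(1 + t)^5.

9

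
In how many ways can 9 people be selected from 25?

2042975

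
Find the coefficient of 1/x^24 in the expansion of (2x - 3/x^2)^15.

-669615660

General term: C(15,j)·(2x)^j·(-3/x^2)^(15-j), with x-exponent 1j − 2(15−j) = 3j − 30.
Set 3j − 30 = -24: j = 2.
C(15,2) = 105; 2^2 = 4; (-3)^13 = -1594323.
Coefficient = 105 · 4 · (-1594323) = -669615660.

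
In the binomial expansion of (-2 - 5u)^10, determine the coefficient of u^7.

The general term is C(10,j)·(-2)^j·(-5u)^(10-j); the u^7 term has j = 3.
C(10,3) = 120.
Coefficient = C(10,3) · (-2)^3 · (-5)^7 = 120 · (-8) · (-78125) = 75000000.

75000000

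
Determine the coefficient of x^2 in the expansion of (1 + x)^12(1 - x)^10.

-9

Coefficient of x^2 = Σ_{j} C(12,j)·1^j·C(10,2-j)·(-1)^(2-j) for j from 0 to 2.
= 45 + (-120) + 66 = -9.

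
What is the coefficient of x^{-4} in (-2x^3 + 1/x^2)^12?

7920

General term: C(12,j)·(-2x^3)^j·(1/x^2)^(12-j), with x-exponent 3j − 2(12−j) = 5j − 24.
Set 5j − 24 = -4: j = 4.
C(12,4) = 495; (-2)^4 = 16; 1^8 = 1.
Coefficient = 495 · 16 · 1 = 7920.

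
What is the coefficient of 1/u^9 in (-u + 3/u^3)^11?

112266

General term: C(11,j)·(-u)^j·(3/u^3)^(11-j), with u-exponent 1j − 3(11−j) = 4j − 33.
Set 4j − 33 = -9: j = 6.
C(11,6) = 462; (-1)^6 = 1; 3^5 = 243.
Coefficient = 462 · 1 · 243 = 112266.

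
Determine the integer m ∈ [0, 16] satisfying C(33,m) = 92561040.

10

C(33,m) increases on 0 ≤ m ≤ 16. C(33,9) = 38567100 and C(33,10) = 92561040, so m = 10.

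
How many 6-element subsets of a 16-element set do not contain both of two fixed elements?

7007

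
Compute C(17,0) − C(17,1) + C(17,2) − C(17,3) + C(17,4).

The partial alternating sum Σ_{k=0}^{4} (−1)^k C(17,k) = (−1)^4 C(16,4) = 1820.

1820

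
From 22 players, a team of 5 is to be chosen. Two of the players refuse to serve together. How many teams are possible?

All 5-subsets: C(22,5) = 26334. Those containing both fixed elements: C(20,3) = 1140.
26334 − 1140 = 25194.

25194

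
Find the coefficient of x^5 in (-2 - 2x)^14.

The general term is C(14,j)·(-2)^j·(-2x)^(14-j); the x^5 term has j = 9.
C(14,9) = 2002.
Coefficient = C(14,9) · (-2)^9 · (-2)^5 = 2002 · (-512) · (-32) = 32800768.

32800768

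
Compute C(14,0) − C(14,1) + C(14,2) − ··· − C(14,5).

The partial alternating sum Σ_{k=0}^{5} (−1)^k C(14,k) = (−1)^5 C(13,5) = -1287.

-1287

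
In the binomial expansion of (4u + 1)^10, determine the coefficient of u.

The general term is C(10,j)·(4u)^j·(1)^(10-j); the u^1 term has j = 1.
C(10,1) = 10.
Coefficient = C(10,1) · 4^1 = 10 · 4 = 40.

40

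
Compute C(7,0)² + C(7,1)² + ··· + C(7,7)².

Σ C(7,i)² is the coefficient of x^7 in (1+x)^7(1+x)^7 = (1+x)^14, i.e. C(14,7) = 3432.

3432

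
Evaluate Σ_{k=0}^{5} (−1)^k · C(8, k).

-21

The partial alternating sum Σ_{k=0}^{5} (−1)^k C(8,k) = (−1)^5 C(7,5) = -21.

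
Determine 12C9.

220

C(12,9) = C(12,3) by symmetry.
C(12,3) = (12·11·10) / 3! = 1320 / 6 = 220.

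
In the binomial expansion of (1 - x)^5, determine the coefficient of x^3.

-10

The general term is C(5,j)·(1)^j·(-x)^(5-j); the x^3 term has j = 2.
C(5,2) = 10.
Coefficient = C(5,2) · (-1)^3 = 10 · (-1) = -10.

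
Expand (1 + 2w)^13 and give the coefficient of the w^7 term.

The general term is C(13,j)·(1)^j·(2w)^(13-j); the w^7 term has j = 6.
C(13,6) = 1716.
Coefficient = C(13,6) · 2^7 = 1716 · 128 = 219648.

219648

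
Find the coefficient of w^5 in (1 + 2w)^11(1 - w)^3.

2684

Coefficient of w^5 = Σ_{j} C(11,j)·2^j·C(3,5-j)·(-1)^(5-j) for j from 2 to 5.
= (-220) + 3960 + (-15840) + 14784 = 2684.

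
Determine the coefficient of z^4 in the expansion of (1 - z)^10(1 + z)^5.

-35

Coefficient of z^4 = Σ_{j} C(10,j)·(-1)^j·C(5,4-j)·1^(4-j) for j from 0 to 4.
= 5 + (-100) + 450 + (-600) + 210 = -35.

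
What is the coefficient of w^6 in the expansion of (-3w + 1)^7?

5103

The general term is C(7,j)·(-3w)^j·(1)^(7-j); the w^6 term has j = 6.
C(7,6) = 7.
Coefficient = C(7,6) · (-3)^6 = 7 · 729 = 5103.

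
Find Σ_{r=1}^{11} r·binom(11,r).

11264

Differentiating (1+x)^11 and setting x=1: Σ r·C(11,r) = 11·2^10 = 11264.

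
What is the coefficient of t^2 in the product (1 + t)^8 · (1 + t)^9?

136

(1 + t)^8(1 + t)^9 = (1 + t)^17, so the coefficient of t^2 is C(17,2)·1^2 = 136·1 = 136.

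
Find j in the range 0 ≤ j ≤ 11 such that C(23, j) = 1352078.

C(23,j) increases on 0 ≤ j ≤ 11. C(23,10) = 1144066 and C(23,11) = 1352078, so j = 11.

11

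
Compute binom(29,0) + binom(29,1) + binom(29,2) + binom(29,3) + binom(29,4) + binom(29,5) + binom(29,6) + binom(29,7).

1 + 29 + 406 + 3654 + 23751 + 118755 + 475020 + 1560780 = 2182396.

2182396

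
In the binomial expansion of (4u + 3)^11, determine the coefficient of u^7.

437944320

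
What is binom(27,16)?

13037895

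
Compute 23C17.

100947

C(23,17) = C(23,6) by symmetry.
C(23,6) = (23·22·21·20·19·18) / 6! = 72681840 / 720 = 100947.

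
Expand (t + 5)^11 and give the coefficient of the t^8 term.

20625

The general term is C(11,j)·(t)^j·(5)^(11-j); the t^8 term has j = 8.
C(11,8) = 165.
Coefficient = C(11,8) · 5^3 = 165 · 125 = 20625.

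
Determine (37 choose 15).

C(37,15) = (37·36·35·34·33·32·31·30·29·28·27·26·25·24·23) / 15! = 12245324002983751680000 / 1307674368000 = 9364199760.

9364199760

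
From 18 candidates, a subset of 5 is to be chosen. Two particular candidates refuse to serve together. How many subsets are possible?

8008

All 5-subsets: C(18,5) = 8568. Those containing both fixed elements: C(16,3) = 560.
8568 − 560 = 8008.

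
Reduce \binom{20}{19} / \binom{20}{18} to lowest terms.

C(n,k+1)/C(n,k) = (n−k)/(k+1) = (20−18)/(18+1) = 2/19.

2/19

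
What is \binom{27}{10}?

C(27,10) = (27·26·25·24·23·22·21·20·19·18) / 10! = 30613591008000 / 3628800 = 8436285.

8436285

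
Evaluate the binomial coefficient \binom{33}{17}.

1166803110

C(33,17) = C(33,16) by symmetry.
C(33,16) = (33·32·31·30·29·28·27·26·25·24·23·22·21·20·19·18) / 16! = 24412776311194951680000 / 20922789888000 = 1166803110.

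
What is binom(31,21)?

44352165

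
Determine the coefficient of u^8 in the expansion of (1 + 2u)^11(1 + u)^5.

724680

Coefficient of u^8 = Σ_{j} C(11,j)·2^j·C(5,8-j)·1^(8-j) for j from 3 to 8.
= 1320 + 26400 + 147840 + 295680 + 211200 + 42240 = 724680.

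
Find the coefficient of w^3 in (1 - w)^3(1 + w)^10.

14

Coefficient of w^3 = Σ_{j} C(3,j)·(-1)^j·C(10,3-j)·1^(3-j) for j from 0 to 3.
= 120 + (-135) + 30 + (-1) = 14.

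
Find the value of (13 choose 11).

78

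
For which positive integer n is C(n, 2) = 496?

n(n−1)/2 = 496 ⇒ n(n−1) = 992. Since 32·31 = 992, n = 32.

32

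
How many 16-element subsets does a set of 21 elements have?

C(21,16) = C(21,5) by symmetry.
C(21,5) = (21·20·19·18·17) / 5! = 2441880 / 120 = 20349.

20349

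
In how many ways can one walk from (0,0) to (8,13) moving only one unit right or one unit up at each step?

Each path is a sequence of 21 steps with 8 rights: C(21,8) = 203490.

203490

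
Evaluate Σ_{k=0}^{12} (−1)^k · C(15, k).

91

The partial alternating sum Σ_{k=0}^{12} (−1)^k C(15,k) = (−1)^12 C(14,12) = 91.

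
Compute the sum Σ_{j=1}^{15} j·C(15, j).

245760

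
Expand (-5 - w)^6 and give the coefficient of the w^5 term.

The general term is C(6,j)·(-5)^j·(-w)^(6-j); the w^5 term has j = 1.
C(6,1) = 6.
Coefficient = C(6,1) · (-5)^1 · (-1)^5 = 6 · (-5) · (-1) = 30.

30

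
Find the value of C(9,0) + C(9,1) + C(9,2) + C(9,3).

1 + 9 + 36 + 84 = 130.

130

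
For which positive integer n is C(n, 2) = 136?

n(n−1)/2 = 136 ⇒ n(n−1) = 272. Since 17·16 = 272, n = 17.

17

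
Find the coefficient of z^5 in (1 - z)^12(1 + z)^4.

120

Coefficient of z^5 = Σ_{j} C(12,j)·(-1)^j·C(4,5-j)·1^(5-j) for j from 1 to 5.
= (-12) + 264 + (-1320) + 1980 + (-792) = 120.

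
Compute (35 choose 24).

417225900

C(35,24) = C(35,11) by symmetry.
C(35,11) = (35·34·33·32·31·30·29·28·27·26·25) / 11! = 16654322805120000 / 39916800 = 417225900.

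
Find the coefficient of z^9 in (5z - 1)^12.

The general term is C(12,j)·(5z)^j·(-1)^(12-j); the z^9 term has j = 9.
C(12,9) = 220.
Coefficient = C(12,9) · 5^9 · (-1)^3 = 220 · 1953125 · (-1) = -429687500.

-429687500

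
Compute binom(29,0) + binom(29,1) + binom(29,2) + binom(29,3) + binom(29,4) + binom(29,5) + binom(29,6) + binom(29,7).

2182396

1 + 29 + 406 + 3654 + 23751 + 118755 + 475020 + 1560780 = 2182396.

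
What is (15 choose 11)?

C(15,11) = C(15,4) by symmetry.
C(15,4) = (15·14·13·12) / 4! = 32760 / 24 = 1365.

1365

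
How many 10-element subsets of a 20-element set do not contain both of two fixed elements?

All 10-subsets: C(20,10) = 184756. Those containing both fixed elements: C(18,8) = 43758.
184756 − 43758 = 140998.

140998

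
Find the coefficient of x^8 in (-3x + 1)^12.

The general term is C(12,j)·(-3x)^j·(1)^(12-j); the x^8 term has j = 8.
C(12,8) = 495.
Coefficient = C(12,8) · (-3)^8 = 495 · 6561 = 3247695.

3247695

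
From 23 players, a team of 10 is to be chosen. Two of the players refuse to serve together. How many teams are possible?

940576

All 10-subsets: C(23,10) = 1144066. Those containing both fixed elements: C(21,8) = 203490.
1144066 − 203490 = 940576.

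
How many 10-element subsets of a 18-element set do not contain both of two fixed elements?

30888

All 10-subsets: C(18,10) = 43758. Those containing both fixed elements: C(16,8) = 12870.
43758 − 12870 = 30888.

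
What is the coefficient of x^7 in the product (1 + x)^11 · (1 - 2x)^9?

2190

Coefficient of x^7 = Σ_{j} C(11,j)·1^j·C(9,7-j)·(-2)^(7-j) for j from 0 to 7.
= (-4608) + 59136 + (-221760) + 332640 + (-221760) + 66528 + (-8316) + 330 = 2190.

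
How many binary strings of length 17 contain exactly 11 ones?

12376

Choose the 11 positions: C(17,11) = 12376.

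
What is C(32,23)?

28048800

C(32,23) = C(32,9) by symmetry.
C(32,9) = (32·31·30·29·28·27·26·25·24) / 9! = 10178348544000 / 362880 = 28048800.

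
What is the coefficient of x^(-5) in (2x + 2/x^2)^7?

4480

General term: C(7,j)·(2x)^j·(2/x^2)^(7-j), with x-exponent 1j − 2(7−j) = 3j − 14.
Set 3j − 14 = -5: j = 3.
C(7,3) = 35; 2^3 = 8; 2^4 = 16.
Coefficient = 35 · 8 · 16 = 4480.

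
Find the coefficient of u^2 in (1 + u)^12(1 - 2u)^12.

Coefficient of u^2 = Σ_{j} C(12,j)·1^j·C(12,2-j)·(-2)^(2-j) for j from 0 to 2.
= 264 + (-288) + 66 = 42.

42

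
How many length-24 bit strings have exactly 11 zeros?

Choose the 11 positions: C(24,11) = 2496144.

2496144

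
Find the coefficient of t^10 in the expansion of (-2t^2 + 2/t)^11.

General term: C(11,j)·(-2t^2)^j·(2/t)^(11-j), with t-exponent 2j − 1(11−j) = 3j − 11.
Set 3j − 11 = 10: j = 7.
C(11,7) = 330; (-2)^7 = -128; 2^4 = 16.
Coefficient = 330 · (-128) · 16 = -675840.

-675840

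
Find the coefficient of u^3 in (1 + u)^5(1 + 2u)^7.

850

Coefficient of u^3 = Σ_{j} C(5,j)·1^j·C(7,3-j)·2^(3-j) for j from 0 to 3.
= 280 + 420 + 140 + 10 = 850.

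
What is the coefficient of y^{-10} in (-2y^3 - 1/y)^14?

General term: C(14,j)·(-2y^3)^j·(-1/y)^(14-j), with y-exponent 3j − 1(14−j) = 4j − 14.
Set 4j − 14 = -10: j = 1.
C(14,1) = 14; (-2)^1 = -2; (-1)^13 = -1.
Coefficient = 14 · (-2) · (-1) = 28.

28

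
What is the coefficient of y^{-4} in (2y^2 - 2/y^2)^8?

-14336

General term: C(8,j)·(2y^2)^j·(-2/y^2)^(8-j), with y-exponent 2j − 2(8−j) = 4j − 16.
Set 4j − 16 = -4: j = 3.
C(8,3) = 56; 2^3 = 8; (-2)^5 = -32.
Coefficient = 56 · 8 · (-32) = -14336.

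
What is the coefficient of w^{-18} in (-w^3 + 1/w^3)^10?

45

General term: C(10,j)·(-w^3)^j·(1/w^3)^(10-j), with w-exponent 3j − 3(10−j) = 6j − 30.
Set 6j − 30 = -18: j = 2.
C(10,2) = 45; (-1)^2 = 1; 1^8 = 1.
Coefficient = 45 · 1 · 1 = 45.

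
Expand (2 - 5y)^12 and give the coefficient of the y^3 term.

The general term is C(12,j)·(2)^j·(-5y)^(12-j); the y^3 term has j = 9.
C(12,9) = 220.
Coefficient = C(12,9) · 2^9 · (-5)^3 = 220 · 512 · (-125) = -14080000.

-14080000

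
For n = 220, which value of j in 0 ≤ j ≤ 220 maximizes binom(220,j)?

110

C(220,j) is maximized at j = 220/2 = 110.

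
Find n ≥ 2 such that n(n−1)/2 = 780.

40

n(n−1)/2 = 780 ⇒ n(n−1) = 1560. Since 40·39 = 1560, n = 40.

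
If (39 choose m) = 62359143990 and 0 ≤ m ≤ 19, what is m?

18

C(39,m) increases on 0 ≤ m ≤ 19. C(39,17) = 51021117810 and C(39,18) = 62359143990, so m = 18.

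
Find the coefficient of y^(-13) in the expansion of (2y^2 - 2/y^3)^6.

General term: C(6,j)·(2y^2)^j·(-2/y^3)^(6-j), with y-exponent 2j − 3(6−j) = 5j − 18.
Set 5j − 18 = -13: j = 1.
C(6,1) = 6; 2^1 = 2; (-2)^5 = -32.
Coefficient = 6 · 2 · (-32) = -384.

-384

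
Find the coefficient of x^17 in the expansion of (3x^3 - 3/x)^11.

58458510

General term: C(11,j)·(3x^3)^j·(-3/x)^(11-j), with x-exponent 3j − 1(11−j) = 4j − 11.
Set 4j − 11 = 17: j = 7.
C(11,7) = 330; 3^7 = 2187; (-3)^4 = 81.
Coefficient = 330 · 2187 · 81 = 58458510.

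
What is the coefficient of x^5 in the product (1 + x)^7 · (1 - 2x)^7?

-161

Coefficient of x^5 = Σ_{j} C(7,j)·1^j·C(7,5-j)·(-2)^(5-j) for j from 0 to 5.
= (-672) + 3920 + (-5880) + 2940 + (-490) + 21 = -161.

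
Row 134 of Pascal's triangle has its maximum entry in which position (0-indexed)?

67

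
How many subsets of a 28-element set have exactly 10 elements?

Choose the 10 positions: C(28,10) = 13123110.

13123110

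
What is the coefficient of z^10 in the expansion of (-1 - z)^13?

-286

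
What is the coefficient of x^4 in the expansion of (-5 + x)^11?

The general term is C(11,j)·(-5)^j·(x)^(11-j); the x^4 term has j = 7.
C(11,7) = 330.
Coefficient = C(11,7) · (-5)^7 = 330 · (-78125) = -25781250.

-25781250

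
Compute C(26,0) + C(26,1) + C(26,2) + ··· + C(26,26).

67108864

Setting x = 1 in (1+x)^26 gives Σ C(26,k) = 2^26 = 67108864.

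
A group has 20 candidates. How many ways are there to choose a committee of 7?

This is C(20,7) = 77520.

77520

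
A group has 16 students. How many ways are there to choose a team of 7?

11440

This is C(16,7) = 11440.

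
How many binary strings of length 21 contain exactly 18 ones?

Choose the 18 positions: C(21,18) = 1330.

1330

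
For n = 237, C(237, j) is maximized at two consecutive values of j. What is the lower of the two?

118

For odd n = 237, C(237,j) peaks at j = (n−1)/2 and (n+1)/2; the lower is 118.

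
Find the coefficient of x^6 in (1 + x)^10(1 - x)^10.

-120

Coefficient of x^6 = Σ_{j} C(10,j)·1^j·C(10,6-j)·(-1)^(6-j) for j from 0 to 6.
= 210 + (-2520) + 9450 + (-14400) + 9450 + (-2520) + 210 = -120.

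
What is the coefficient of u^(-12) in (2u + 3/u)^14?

General term: C(14,j)·(2u)^j·(3/u)^(14-j), with u-exponent 1j − 1(14−j) = 2j − 14.
Set 2j − 14 = -12: j = 1.
C(14,1) = 14; 2^1 = 2; 3^13 = 1594323.
Coefficient = 14 · 2 · 1594323 = 44641044.

44641044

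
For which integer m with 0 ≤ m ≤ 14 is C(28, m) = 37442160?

13

C(28,m) increases on 0 ≤ m ≤ 14. C(28,12) = 30421755 and C(28,13) = 37442160, so m = 13.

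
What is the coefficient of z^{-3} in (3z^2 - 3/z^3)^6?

-14580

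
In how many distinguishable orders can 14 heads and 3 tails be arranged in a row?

Choose positions for the heads: C(17,14) = 680.

680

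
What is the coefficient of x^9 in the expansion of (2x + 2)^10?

10240

The general term is C(10,j)·(2x)^j·(2)^(10-j); the x^9 term has j = 9.
C(10,9) = 10.
Coefficient = C(10,9) · 2^9 · 2^1 = 10 · 512 · 2 = 10240.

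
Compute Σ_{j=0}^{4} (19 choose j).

1 + 19 + 171 + 969 + 3876 = 5036.

5036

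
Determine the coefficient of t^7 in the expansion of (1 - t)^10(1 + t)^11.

-120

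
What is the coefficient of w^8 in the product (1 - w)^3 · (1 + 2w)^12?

-25344

Coefficient of w^8 = Σ_{j} C(3,j)·(-1)^j·C(12,8-j)·2^(8-j) for j from 0 to 3.
= 126720 + (-304128) + 177408 + (-25344) = -25344.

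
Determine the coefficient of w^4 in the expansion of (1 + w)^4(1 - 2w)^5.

-39

Coefficient of w^4 = Σ_{j} C(4,j)·1^j·C(5,4-j)·(-2)^(4-j) for j from 0 to 4.
= 80 + (-320) + 240 + (-40) + 1 = -39.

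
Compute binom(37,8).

38608020

C(37,8) = (37·36·35·34·33·32·31·30) / 8! = 1556675366400 / 40320 = 38608020.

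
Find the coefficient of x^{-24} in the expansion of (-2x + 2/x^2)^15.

General term: C(15,j)·(-2x)^j·(2/x^2)^(15-j), with x-exponent 1j − 2(15−j) = 3j − 30.
Set 3j − 30 = -24: j = 2.
C(15,2) = 105; (-2)^2 = 4; 2^13 = 8192.
Coefficient = 105 · 4 · 8192 = 3440640.

3440640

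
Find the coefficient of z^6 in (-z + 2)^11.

14784

The general term is C(11,j)·(-z)^j·(2)^(11-j); the z^6 term has j = 6.
C(11,6) = 462.
Coefficient = C(11,6) · 2^5 = 462 · 32 = 14784.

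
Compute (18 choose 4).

3060

C(18,4) = (18·17·16·15) / 4! = 73440 / 24 = 3060.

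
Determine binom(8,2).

28

C(8,2) = (8·7) / 2! = 56 / 2 = 28.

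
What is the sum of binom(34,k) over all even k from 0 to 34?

Half of (1+1)^34 + (1−1)^34 gives the even-index sum: 2^33 = 8589934592.

8589934592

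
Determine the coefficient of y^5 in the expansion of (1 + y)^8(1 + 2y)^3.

1372

Coefficient of y^5 = Σ_{j} C(8,j)·1^j·C(3,5-j)·2^(5-j) for j from 2 to 5.
= 224 + 672 + 420 + 56 = 1372.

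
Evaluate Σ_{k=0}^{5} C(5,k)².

By Vandermonde's identity, Σ C(5,k)² = C(10,5) = 252.

252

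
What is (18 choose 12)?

18564

C(18,12) = C(18,6) by symmetry.
C(18,6) = (18·17·16·15·14·13) / 6! = 13366080 / 720 = 18564.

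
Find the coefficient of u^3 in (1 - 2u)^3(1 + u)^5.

2

Coefficient of u^3 = Σ_{j} C(3,j)·(-2)^j·C(5,3-j)·1^(3-j) for j from 0 to 3.
= 10 + (-60) + 60 + (-8) = 2.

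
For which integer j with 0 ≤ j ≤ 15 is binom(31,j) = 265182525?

14

C(31,j) increases on 0 ≤ j ≤ 15. C(31,13) = 206253075 and C(31,14) = 265182525, so j = 14.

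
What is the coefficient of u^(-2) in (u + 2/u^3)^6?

60

General term: C(6,j)·(u)^j·(2/u^3)^(6-j), with u-exponent 1j − 3(6−j) = 4j − 18.
Set 4j − 18 = -2: j = 4.
C(6,4) = 15; 1^4 = 1; 2^2 = 4.
Coefficient = 15 · 1 · 4 = 60.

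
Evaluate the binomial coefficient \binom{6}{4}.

C(6,4) = C(6,2) by symmetry.
C(6,2) = (6·5) / 2! = 30 / 2 = 15.

15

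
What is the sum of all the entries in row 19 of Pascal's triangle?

524288

Setting x = 1 in (1+x)^19 gives Σ C(19,i) = 2^19 = 524288.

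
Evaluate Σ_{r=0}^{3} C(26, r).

2952

1 + 26 + 325 + 2600 = 2952.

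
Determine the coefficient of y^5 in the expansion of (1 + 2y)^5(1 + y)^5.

1683

Coefficient of y^5 = Σ_{j} C(5,j)·2^j·C(5,5-j)·1^(5-j) for j from 0 to 5.
= 1 + 50 + 400 + 800 + 400 + 32 = 1683.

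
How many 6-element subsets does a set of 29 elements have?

C(29,6) = (29·28·27·26·25·24) / 6! = 342014400 / 720 = 475020.

475020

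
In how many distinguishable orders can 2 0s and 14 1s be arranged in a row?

120

Choose positions for the 0s: C(16,2) = 120.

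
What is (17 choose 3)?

680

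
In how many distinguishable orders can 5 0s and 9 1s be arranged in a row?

2002

Choose positions for the 0s: C(14,5) = 2002.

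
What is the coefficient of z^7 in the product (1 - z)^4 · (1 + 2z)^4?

Coefficient of z^7 = Σ_{j} C(4,j)·(-1)^j·C(4,7-j)·2^(7-j) for j from 3 to 4.
= (-64) + 32 = -32.

-32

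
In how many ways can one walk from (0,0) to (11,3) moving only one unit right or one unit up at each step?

364

Each path is a sequence of 14 steps with 11 rights: C(14,11) = 364.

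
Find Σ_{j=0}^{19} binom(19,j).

524288

Setting x = 1 in (1+x)^19 gives Σ C(19,j) = 2^19 = 524288.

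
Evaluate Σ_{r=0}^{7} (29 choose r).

2182396

1 + 29 + 406 + 3654 + 23751 + 118755 + 475020 + 1560780 = 2182396.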